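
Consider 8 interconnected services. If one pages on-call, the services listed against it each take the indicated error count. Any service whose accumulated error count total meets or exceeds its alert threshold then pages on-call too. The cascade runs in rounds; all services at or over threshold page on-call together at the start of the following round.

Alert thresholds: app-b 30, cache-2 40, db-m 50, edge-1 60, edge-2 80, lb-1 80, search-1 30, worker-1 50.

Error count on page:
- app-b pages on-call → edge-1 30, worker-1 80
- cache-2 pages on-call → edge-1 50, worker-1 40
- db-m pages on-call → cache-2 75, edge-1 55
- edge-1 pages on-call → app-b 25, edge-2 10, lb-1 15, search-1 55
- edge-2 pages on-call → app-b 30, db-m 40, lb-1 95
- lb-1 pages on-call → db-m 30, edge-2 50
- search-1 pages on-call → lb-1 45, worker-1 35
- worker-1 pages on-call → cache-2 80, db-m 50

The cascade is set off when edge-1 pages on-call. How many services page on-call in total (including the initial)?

2

Round 1 — edge-1 pages on-call (initial).
  app-b: +25 → 25 < 30
  edge-2: +10 → 10 < 80
  lb-1: +15 → 15 < 80
  search-1: +55 → 55 ≥ 30
Round 2 — search-1 pages on-call.
  lb-1: +45 → 60 < 80
  worker-1: +35 → 35 < 50
No further pages.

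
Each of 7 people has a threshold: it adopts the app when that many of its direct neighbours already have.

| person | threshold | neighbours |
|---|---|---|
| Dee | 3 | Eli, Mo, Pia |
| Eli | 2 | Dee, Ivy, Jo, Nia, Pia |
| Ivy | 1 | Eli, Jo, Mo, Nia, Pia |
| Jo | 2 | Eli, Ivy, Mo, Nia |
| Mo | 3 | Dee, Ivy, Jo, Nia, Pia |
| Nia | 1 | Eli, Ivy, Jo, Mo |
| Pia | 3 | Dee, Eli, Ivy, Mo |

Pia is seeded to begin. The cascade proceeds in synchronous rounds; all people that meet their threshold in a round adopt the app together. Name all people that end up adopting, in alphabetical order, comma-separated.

Dee, Eli, Ivy, Jo, Mo, Nia, Pia

Round 1 — Pia adopts the app (initial).
Round 2 — checking thresholds:
  Dee: 1 of 3 neighbours < 3, below threshold.
  Eli: 1 of 5 neighbours < 2, below threshold.
  Ivy: 1 of 5 neighbours ≥ 1, adopts the app.
  Mo: 1 of 5 neighbours < 3, below threshold.
Round 3 — checking thresholds:
  Dee: 1 of 3 neighbours < 3, below threshold.
  Eli: 2 of 5 neighbours ≥ 2, adopts the app.
  Jo: 1 of 4 neighbours < 2, below threshold.
  Mo: 2 of 5 neighbours < 3, below threshold.
  Nia: 1 of 4 neighbours ≥ 1, adopts the app.
Round 4 — checking thresholds:
  Dee: 2 of 3 neighbours < 3, below threshold.
  Jo: 3 of 4 neighbours ≥ 2, adopts the app.
  Mo: 3 of 5 neighbours ≥ 3, adopts the app.
Round 5 — checking thresholds:
  Dee: 3 of 3 neighbours ≥ 3, adopts the app.
Round 6 — no new adoptions; cascade stops.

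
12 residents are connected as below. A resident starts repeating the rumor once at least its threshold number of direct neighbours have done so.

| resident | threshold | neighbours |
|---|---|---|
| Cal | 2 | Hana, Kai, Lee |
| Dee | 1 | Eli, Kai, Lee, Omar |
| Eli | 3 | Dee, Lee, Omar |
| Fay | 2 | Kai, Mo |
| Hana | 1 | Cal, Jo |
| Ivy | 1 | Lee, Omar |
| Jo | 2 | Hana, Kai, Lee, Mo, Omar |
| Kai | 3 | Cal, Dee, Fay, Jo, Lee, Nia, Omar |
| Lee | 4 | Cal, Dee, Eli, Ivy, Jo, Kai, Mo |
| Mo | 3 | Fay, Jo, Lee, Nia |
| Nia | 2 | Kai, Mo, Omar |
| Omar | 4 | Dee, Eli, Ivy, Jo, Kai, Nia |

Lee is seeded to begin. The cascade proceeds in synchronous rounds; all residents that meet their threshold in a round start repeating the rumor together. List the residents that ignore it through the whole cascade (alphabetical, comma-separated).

Round 1 — Lee starts repeating the rumor (initial).
Round 2 — checking thresholds:
  Cal: 1 of 3 neighbours < 2, not yet.
  Dee: 1 of 4 neighbours ≥ 1, starts repeating the rumor.
  Eli: 1 of 3 neighbours < 3, not yet.
  Ivy: 1 of 2 neighbours ≥ 1, starts repeating the rumor.
  Jo: 1 of 5 neighbours < 2, not yet.
  Kai: 1 of 7 neighbours < 3, not yet.
  Mo: 1 of 4 neighbours < 3, not yet.
Round 3 — no new spreads; cascade stops.

Cal, Eli, Fay, Hana, Jo, Kai, Mo, Nia, Omar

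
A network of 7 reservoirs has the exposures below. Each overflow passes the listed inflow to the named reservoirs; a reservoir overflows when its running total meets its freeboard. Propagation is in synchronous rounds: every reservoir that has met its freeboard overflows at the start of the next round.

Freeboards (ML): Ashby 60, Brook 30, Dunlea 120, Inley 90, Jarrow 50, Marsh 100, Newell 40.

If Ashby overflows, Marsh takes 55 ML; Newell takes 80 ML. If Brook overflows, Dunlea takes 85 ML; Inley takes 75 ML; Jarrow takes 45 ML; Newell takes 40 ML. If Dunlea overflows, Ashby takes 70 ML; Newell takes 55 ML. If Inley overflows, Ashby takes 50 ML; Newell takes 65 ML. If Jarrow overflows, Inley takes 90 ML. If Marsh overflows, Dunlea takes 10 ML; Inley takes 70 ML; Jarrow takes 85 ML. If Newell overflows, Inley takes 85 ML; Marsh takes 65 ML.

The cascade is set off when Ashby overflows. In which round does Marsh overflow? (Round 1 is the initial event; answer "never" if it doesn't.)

3

Round 1 — Ashby overflows (initial).
  Marsh: +55 → 55 < 100
  Newell: +80 → 80 ≥ 40
Round 2 — Newell overflows.
  Inley: +85 → 85 < 90
  Marsh: +65 → 120 ≥ 100
Round 3 — Marsh overflows.
  Dunlea: +10 → 10 < 120
  Inley: +70 → 155 ≥ 90
  Jarrow: +85 → 85 ≥ 50
Round 4 — Inley, Jarrow overflow.
No further overflows.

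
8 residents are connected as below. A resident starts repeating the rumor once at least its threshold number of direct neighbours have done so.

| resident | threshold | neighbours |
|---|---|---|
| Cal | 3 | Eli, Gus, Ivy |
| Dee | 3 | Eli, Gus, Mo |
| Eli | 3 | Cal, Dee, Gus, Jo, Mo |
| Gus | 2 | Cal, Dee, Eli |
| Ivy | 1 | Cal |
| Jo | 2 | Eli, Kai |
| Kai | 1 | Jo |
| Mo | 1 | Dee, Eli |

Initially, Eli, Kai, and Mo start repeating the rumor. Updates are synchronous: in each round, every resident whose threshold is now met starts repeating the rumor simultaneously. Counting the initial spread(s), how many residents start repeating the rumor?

4

Round 1 — Eli, Kai, Mo start repeating the rumor (initial).
Round 2 — checking thresholds:
  Cal: 1 of 3 neighbours < 3, below threshold.
  Dee: 2 of 3 neighbours < 3, below threshold.
  Gus: 1 of 3 neighbours < 2, below threshold.
  Jo: 2 of 2 neighbours ≥ 2, starts repeating the rumor.
Round 3 — no new spreads; cascade stops.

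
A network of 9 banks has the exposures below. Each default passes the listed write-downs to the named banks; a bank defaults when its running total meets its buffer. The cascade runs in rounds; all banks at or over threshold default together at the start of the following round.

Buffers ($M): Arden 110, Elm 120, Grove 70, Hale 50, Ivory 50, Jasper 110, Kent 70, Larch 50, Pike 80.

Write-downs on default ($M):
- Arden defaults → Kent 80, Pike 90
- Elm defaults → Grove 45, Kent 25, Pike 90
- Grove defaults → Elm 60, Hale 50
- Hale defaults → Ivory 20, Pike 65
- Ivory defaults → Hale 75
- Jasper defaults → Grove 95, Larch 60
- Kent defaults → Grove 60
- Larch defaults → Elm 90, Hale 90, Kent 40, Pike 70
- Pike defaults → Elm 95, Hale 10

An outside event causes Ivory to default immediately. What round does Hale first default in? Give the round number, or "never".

Round 1 — Ivory defaults (initial).
  Hale: +75 → 75 ≥ 50
Round 2 — Hale defaults.
  Pike: +65 → 65 < 80
No further defaults.

2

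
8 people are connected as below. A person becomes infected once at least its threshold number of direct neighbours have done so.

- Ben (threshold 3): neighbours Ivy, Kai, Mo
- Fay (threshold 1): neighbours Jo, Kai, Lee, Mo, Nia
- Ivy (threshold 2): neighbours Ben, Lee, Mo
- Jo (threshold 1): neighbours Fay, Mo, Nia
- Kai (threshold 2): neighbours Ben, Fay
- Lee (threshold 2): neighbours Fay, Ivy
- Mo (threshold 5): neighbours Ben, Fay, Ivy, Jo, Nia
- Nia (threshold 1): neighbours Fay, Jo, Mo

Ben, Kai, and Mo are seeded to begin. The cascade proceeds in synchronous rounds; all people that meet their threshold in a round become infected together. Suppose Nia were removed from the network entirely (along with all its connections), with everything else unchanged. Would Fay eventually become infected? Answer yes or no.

With Nia removed:
Round 1 — Ben, Kai, Mo become infected (initial).
Round 2 — checking thresholds:
  Fay: 2 of 4 neighbours ≥ 1, becomes infected.
  Ivy: 2 of 3 neighbours ≥ 2, becomes infected.
  Jo: 1 of 2 neighbours ≥ 1, becomes infected.
Round 3 — checking thresholds:
  Lee: 2 of 2 neighbours ≥ 2, becomes infected.
Round 4 — no new infections; cascade stops.

yes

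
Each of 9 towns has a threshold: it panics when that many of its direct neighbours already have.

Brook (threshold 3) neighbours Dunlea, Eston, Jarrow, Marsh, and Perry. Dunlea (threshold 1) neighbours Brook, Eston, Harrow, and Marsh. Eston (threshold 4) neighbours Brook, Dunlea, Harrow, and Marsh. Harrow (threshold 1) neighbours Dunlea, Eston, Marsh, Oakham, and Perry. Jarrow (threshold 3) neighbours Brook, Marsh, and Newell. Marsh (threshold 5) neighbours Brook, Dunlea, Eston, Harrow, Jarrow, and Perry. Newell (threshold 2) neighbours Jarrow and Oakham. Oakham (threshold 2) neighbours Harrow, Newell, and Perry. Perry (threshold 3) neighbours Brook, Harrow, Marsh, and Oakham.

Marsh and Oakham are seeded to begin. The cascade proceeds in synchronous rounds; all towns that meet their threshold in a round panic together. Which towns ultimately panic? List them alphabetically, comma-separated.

Brook, Dunlea, Eston, Harrow, Marsh, Oakham, Perry

Round 1 — Marsh, Oakham panic (initial).
Round 2 — checking thresholds:
  Brook: 1 of 5 neighbours < 3, below threshold.
  Dunlea: 1 of 4 neighbours ≥ 1, panics.
  Eston: 1 of 4 neighbours < 4, below threshold.
  Harrow: 2 of 5 neighbours ≥ 1, panics.
  Jarrow: 1 of 3 neighbours < 3, below threshold.
  Newell: 1 of 2 neighbours < 2, below threshold.
  Perry: 2 of 4 neighbours < 3, below threshold.
Round 3 — checking thresholds:
  Brook: 2 of 5 neighbours < 3, below threshold.
  Eston: 3 of 4 neighbours < 4, below threshold.
  Jarrow: 1 of 3 neighbours < 3, below threshold.
  Newell: 1 of 2 neighbours < 2, below threshold.
  Perry: 3 of 4 neighbours ≥ 3, panics.
Round 4 — checking thresholds:
  Brook: 3 of 5 neighbours ≥ 3, panics.
  Eston: 3 of 4 neighbours < 4, below threshold.
  Jarrow: 1 of 3 neighbours < 3, below threshold.
  Newell: 1 of 2 neighbours < 2, below threshold.
Round 5 — checking thresholds:
  Eston: 4 of 4 neighbours ≥ 4, panics.
  Jarrow: 2 of 3 neighbours < 3, below threshold.
  Newell: 1 of 2 neighbours < 2, below threshold.
Round 6 — no new panics; cascade stops.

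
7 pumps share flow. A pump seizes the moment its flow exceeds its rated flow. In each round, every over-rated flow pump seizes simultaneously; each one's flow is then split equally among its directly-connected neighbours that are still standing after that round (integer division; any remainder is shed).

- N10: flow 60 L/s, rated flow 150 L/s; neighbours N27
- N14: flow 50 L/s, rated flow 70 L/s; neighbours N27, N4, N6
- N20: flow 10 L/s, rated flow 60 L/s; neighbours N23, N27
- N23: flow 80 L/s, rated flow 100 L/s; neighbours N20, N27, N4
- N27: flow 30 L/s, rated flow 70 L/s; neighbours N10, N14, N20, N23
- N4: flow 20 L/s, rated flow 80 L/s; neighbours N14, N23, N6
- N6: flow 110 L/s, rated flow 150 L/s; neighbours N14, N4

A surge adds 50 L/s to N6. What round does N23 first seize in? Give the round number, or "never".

3

Round 1 — N6 at 160 > 150. N6 seizes.
  N6 sheds 160 L/s to N14, N4: 80 each.
    N14: 50+80 = 130 > 70
    N4: 20+80 = 100 > 80
Round 2 — N14, N4 seize.
  N14 sheds 130 L/s to N27: 130 each.
    N27: 30+130 = 160 > 70
  N4 sheds 100 L/s to N23: 100 each.
    N23: 80+100 = 180 > 100
Round 3 — N23, N27 seize.
  N23 sheds 180 L/s to N20: 180 each.
    N20: 10+180 = 190 > 60
  N27 sheds 160 L/s to N10, N20: 80 each.
    N10: 60+80 = 140 ≤ 150
    N20: 190+80 = 270 > 60
Round 4 — N20 seizes.
  N20 sheds 270 L/s: no online neighbours, lost.
No further seizures.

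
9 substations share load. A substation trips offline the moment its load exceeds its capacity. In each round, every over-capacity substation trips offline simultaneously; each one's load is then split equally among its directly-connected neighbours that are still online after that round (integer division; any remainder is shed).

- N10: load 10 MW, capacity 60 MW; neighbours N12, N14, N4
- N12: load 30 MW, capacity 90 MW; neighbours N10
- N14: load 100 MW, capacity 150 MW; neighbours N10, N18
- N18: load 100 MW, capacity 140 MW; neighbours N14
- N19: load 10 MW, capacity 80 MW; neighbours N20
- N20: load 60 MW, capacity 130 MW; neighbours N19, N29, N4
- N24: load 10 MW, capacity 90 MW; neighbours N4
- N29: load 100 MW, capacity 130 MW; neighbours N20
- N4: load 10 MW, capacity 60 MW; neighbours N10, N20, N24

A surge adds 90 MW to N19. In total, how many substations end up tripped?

Round 1 — N19 at 100 > 80. N19 trips offline.
  N19 sheds 100 MW to N20: 100 each.
    N20: 60+100 = 160 > 130
Round 2 — N20 trips offline.
  N20 sheds 160 MW to N29, N4: 80 each.
    N29: 100+80 = 180 > 130
    N4: 10+80 = 90 > 60
Round 3 — N29, N4 trip offline.
  N29 sheds 180 MW: no online neighbours, lost.
  N4 sheds 90 MW to N10, N24: 45 each.
    N10: 10+45 = 55 ≤ 60
    N24: 10+45 = 55 ≤ 90
No further trips.

4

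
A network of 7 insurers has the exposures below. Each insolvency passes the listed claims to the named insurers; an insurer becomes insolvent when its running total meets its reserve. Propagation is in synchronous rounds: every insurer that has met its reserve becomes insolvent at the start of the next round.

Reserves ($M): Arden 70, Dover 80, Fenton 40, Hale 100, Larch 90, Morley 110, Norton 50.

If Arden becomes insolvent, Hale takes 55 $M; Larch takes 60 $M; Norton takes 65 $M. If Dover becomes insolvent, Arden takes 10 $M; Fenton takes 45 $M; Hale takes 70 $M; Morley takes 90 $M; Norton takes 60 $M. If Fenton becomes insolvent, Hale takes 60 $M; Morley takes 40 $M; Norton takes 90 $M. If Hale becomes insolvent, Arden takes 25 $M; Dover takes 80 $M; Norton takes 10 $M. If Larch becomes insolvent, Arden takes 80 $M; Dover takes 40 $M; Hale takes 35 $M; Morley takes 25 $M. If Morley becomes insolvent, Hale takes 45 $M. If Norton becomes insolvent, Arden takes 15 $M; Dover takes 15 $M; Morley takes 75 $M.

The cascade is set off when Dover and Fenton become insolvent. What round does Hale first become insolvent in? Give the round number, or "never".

2

Round 1 — Dover, Fenton become insolvent (initial).
  Arden: +10 → 10 < 70
  Hale: +70+60 → 130 ≥ 100
  Morley: +90+40 → 130 ≥ 110
  Norton: +60+90 → 150 ≥ 50
Round 2 — Hale, Morley, Norton become insolvent.
  Arden: +25+15 → 50 < 70
No further insolvencies.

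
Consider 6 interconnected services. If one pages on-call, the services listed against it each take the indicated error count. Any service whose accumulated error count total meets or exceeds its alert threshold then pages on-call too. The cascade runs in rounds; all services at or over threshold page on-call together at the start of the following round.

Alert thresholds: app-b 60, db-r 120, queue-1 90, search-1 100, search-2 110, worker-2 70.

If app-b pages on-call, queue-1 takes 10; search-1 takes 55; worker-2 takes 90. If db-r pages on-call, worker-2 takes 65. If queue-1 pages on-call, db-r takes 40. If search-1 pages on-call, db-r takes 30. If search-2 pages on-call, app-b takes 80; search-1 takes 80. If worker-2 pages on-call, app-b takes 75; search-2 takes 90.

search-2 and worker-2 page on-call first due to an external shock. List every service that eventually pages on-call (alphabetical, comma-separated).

Round 1 — search-2, worker-2 page on-call (initial).
  app-b: +80+75 → 155 ≥ 60
  search-1: +80 → 80 < 100
Round 2 — app-b pages on-call.
  queue-1: +10 → 10 < 90
  search-1: +55 → 135 ≥ 100
Round 3 — search-1 pages on-call.
  db-r: +30 → 30 < 120
No further pages.

app-b, search-1, search-2, worker-2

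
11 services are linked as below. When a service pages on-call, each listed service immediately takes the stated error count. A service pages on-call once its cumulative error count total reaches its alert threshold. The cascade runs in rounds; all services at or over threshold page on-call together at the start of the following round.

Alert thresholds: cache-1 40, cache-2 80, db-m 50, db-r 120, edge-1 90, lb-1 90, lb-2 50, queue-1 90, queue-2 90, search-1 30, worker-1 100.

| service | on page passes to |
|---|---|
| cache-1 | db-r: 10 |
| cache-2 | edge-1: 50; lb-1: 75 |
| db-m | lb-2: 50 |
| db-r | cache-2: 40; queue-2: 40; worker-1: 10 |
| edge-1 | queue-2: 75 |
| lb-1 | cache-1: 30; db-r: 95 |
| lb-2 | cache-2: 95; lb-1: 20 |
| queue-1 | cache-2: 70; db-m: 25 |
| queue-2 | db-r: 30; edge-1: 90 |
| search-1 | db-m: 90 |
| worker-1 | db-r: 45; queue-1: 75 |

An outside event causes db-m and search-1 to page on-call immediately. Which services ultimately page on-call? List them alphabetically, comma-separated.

Round 1 — db-m, search-1 page on-call (initial).
  lb-2: +50 → 50 ≥ 50
Round 2 — lb-2 pages on-call.
  cache-2: +95 → 95 ≥ 80
  lb-1: +20 → 20 < 90
Round 3 — cache-2 pages on-call.
  edge-1: +50 → 50 < 90
  lb-1: +75 → 95 ≥ 90
Round 4 — lb-1 pages on-call.
  cache-1: +30 → 30 < 40
  db-r: +95 → 95 < 120
No further pages.

cache-2, db-m, lb-1, lb-2, search-1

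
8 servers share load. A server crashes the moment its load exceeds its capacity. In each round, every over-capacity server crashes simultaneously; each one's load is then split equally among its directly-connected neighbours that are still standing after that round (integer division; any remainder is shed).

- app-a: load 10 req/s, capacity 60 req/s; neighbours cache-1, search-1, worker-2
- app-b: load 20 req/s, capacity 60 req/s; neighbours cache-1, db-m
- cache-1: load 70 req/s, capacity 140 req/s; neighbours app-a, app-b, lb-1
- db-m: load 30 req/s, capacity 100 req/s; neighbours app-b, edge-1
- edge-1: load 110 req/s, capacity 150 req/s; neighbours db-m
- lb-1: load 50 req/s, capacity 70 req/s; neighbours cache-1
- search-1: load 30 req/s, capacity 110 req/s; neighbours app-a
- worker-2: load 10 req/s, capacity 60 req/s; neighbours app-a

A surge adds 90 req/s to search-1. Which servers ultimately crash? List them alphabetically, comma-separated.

app-a, search-1, worker-2

Round 1 — search-1 at 120 > 110. search-1 crashes.
  search-1 sheds 120 req/s to app-a: 120 each.
    app-a: 10+120 = 130 > 60
Round 2 — app-a crashes.
  app-a sheds 130 req/s to cache-1, worker-2: 65 each.
    cache-1: 70+65 = 135 ≤ 140
    worker-2: 10+65 = 75 > 60
Round 3 — worker-2 crashes.
  worker-2 sheds 75 req/s: no online neighbours, lost.
No further crashes.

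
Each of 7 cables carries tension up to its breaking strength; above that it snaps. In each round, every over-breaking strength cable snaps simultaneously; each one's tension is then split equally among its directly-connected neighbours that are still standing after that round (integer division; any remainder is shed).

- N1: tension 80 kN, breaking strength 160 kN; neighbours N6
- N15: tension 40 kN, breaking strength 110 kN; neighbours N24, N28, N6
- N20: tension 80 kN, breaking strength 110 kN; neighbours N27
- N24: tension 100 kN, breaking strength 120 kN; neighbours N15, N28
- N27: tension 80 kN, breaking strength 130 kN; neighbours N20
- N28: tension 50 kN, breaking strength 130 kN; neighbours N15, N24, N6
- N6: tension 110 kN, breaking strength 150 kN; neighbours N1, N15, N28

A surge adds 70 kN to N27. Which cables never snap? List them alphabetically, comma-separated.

Round 1 — N27 at 150 > 130. N27 snaps.
  N27 sheds 150 kN to N20: 150 each.
    N20: 80+150 = 230 > 110
Round 2 — N20 snaps.
  N20 sheds 230 kN: no online neighbours, lost.
No further breaks.

N1, N15, N24, N28, N6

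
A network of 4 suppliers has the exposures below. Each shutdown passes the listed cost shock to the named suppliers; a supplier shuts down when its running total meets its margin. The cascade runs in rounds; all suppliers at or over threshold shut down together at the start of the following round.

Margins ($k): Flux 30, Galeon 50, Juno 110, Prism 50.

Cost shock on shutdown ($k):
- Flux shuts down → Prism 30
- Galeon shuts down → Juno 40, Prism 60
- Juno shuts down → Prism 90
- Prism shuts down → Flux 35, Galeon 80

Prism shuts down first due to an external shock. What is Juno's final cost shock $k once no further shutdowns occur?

40

Round 1 — Prism shuts down (initial).
  Flux: +35 → 35 ≥ 30
  Galeon: +80 → 80 ≥ 50
Round 2 — Flux, Galeon shut down.
  Juno: +40 → 40 < 110
No further shutdowns.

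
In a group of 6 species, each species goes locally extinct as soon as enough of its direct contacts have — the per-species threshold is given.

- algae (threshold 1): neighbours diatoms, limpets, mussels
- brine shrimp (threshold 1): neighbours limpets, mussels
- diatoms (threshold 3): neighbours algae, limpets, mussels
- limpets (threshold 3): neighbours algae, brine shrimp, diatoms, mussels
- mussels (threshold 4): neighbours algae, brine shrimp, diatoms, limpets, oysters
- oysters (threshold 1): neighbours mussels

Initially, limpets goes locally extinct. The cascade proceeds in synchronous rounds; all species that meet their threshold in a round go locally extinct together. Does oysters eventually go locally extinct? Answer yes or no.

no

Round 1 — limpets goes locally extinct (initial).
Round 2 — checking thresholds:
  algae: 1 of 3 neighbours ≥ 1, goes locally extinct.
  brine shrimp: 1 of 2 neighbours ≥ 1, goes locally extinct.
  diatoms: 1 of 3 neighbours < 3, below threshold.
  mussels: 1 of 5 neighbours < 4, below threshold.
Round 3 — no new extinctions; cascade stops.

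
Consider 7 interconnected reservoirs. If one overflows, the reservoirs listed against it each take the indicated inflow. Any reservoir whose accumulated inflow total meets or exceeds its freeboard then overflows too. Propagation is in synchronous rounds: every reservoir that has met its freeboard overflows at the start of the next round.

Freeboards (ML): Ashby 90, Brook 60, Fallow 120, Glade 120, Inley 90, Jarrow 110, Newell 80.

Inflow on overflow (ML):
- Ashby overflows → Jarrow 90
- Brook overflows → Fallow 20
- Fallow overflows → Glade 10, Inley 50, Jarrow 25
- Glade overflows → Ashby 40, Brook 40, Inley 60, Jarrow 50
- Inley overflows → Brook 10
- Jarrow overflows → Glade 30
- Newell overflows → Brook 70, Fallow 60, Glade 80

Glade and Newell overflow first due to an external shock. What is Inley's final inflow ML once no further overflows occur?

Round 1 — Glade, Newell overflow (initial).
  Ashby: +40 → 40 < 90
  Brook: +40+70 → 110 ≥ 60
  Fallow: +60 → 60 < 120
  Inley: +60 → 60 < 90
  Jarrow: +50 → 50 < 110
Round 2 — Brook overflows.
  Fallow: +20 → 80 < 120
No further overflows.

60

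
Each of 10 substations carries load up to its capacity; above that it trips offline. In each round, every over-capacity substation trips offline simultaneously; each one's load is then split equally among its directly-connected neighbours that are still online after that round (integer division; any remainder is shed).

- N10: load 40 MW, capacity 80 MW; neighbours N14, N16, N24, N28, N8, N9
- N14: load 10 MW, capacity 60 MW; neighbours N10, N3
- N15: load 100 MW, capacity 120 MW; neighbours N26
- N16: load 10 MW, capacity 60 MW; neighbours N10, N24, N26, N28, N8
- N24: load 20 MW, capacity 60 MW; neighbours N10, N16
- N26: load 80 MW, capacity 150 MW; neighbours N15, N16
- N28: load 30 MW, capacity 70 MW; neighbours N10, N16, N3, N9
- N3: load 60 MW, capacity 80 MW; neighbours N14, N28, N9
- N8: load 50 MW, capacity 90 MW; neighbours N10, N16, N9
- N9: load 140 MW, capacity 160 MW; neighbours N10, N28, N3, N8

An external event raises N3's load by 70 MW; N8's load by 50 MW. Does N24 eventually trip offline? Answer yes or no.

yes

Round 1 — N3 at 130 > 80; N8 at 100 > 90. N3, N8 trip offline.
  N3 sheds 130 MW to N14, N28, N9: 43 each (1 lost).
    N14: 10+43 = 53 ≤ 60
    N28: 30+43 = 73 > 70
    N9: 140+43 = 183 > 160
  N8 sheds 100 MW to N10, N16, N9: 33 each (1 lost).
    N10: 40+33 = 73 ≤ 80
    N16: 10+33 = 43 ≤ 60
    N9: 183+33 = 216 > 160
Round 2 — N28, N9 trip offline.
  N28 sheds 73 MW to N10, N16: 36 each (1 lost).
    N10: 73+36 = 109 > 80
    N16: 43+36 = 79 > 60
  N9 sheds 216 MW to N10: 216 each.
    N10: 109+216 = 325 > 80
Round 3 — N10, N16 trip offline.
  N10 sheds 325 MW to N14, N24: 162 each (1 lost).
    N14: 53+162 = 215 > 60
    N24: 20+162 = 182 > 60
  N16 sheds 79 MW to N24, N26: 39 each (1 lost).
    N24: 182+39 = 221 > 60
    N26: 80+39 = 119 ≤ 150
Round 4 — N14, N24 trip offline.
  N14 sheds 215 MW: no online neighbours, lost.
  N24 sheds 221 MW: no online neighbours, lost.
No further trips.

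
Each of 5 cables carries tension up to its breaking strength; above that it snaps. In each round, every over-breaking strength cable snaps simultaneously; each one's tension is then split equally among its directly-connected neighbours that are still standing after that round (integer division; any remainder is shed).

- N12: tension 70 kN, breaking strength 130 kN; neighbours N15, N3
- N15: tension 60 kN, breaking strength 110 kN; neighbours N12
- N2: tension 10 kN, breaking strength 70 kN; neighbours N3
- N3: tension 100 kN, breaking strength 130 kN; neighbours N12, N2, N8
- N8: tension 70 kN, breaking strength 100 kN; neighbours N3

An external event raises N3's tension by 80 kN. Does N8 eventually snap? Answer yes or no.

Round 1 — N3 at 180 > 130. N3 snaps.
  N3 sheds 180 kN to N12, N2, N8: 60 each.
    N12: 70+60 = 130 ≤ 130
    N2: 10+60 = 70 ≤ 70
    N8: 70+60 = 130 > 100
Round 2 — N8 snaps.
  N8 sheds 130 kN: no online neighbours, lost.
No further breaks.

yes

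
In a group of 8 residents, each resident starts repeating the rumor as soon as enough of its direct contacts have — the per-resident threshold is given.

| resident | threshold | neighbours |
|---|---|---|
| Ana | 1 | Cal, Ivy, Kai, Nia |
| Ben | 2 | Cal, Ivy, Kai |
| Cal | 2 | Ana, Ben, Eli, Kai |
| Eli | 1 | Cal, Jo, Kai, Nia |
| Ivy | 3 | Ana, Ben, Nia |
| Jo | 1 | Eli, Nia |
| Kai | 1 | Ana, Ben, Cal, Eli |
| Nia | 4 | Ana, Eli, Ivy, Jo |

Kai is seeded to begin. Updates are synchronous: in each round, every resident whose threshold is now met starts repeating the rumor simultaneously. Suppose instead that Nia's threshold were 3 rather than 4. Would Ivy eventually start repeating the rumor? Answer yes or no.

With Nia's threshold at 3:
Round 1 — Kai starts repeating the rumor (initial).
Round 2 — checking thresholds:
  Ana: 1 of 4 neighbours ≥ 1, starts repeating the rumor.
  Ben: 1 of 3 neighbours < 2, holds.
  Cal: 1 of 4 neighbours < 2, holds.
  Eli: 1 of 4 neighbours ≥ 1, starts repeating the rumor.
Round 3 — checking thresholds:
  Ben: 1 of 3 neighbours < 2, holds.
  Cal: 3 of 4 neighbours ≥ 2, starts repeating the rumor.
  Ivy: 1 of 3 neighbours < 3, holds.
  Jo: 1 of 2 neighbours ≥ 1, starts repeating the rumor.
  Nia: 2 of 4 neighbours < 3, holds.
Round 4 — checking thresholds:
  Ben: 2 of 3 neighbours ≥ 2, starts repeating the rumor.
  Ivy: 1 of 3 neighbours < 3, holds.
  Nia: 3 of 4 neighbours ≥ 3, starts repeating the rumor.
Round 5 — checking thresholds:
  Ivy: 3 of 3 neighbours ≥ 3, starts repeating the rumor.
Round 6 — no new spreads; cascade stops.

yes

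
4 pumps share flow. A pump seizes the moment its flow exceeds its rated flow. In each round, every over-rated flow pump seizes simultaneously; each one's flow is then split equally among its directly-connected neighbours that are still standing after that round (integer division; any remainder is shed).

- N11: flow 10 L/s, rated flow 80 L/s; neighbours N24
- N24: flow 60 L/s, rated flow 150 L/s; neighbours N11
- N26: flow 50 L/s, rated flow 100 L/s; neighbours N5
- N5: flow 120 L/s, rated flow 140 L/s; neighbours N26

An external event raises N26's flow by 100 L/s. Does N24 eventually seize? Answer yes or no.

no

Round 1 — N26 at 150 > 100. N26 seizes.
  N26 sheds 150 L/s to N5: 150 each.
    N5: 120+150 = 270 > 140
Round 2 — N5 seizes.
  N5 sheds 270 L/s: no online neighbours, lost.
No further seizures.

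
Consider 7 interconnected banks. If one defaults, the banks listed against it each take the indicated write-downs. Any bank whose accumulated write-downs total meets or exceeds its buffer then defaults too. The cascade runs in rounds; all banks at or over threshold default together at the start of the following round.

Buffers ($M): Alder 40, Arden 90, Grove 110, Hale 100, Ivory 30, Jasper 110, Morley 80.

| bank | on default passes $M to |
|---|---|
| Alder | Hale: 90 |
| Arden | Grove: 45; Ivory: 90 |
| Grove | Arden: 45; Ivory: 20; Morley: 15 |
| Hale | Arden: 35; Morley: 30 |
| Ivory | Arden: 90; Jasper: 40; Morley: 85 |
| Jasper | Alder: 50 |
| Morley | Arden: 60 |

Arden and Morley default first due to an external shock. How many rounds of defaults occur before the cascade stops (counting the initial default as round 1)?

Round 1 — Arden, Morley default (initial).
  Grove: +45 → 45 < 110
  Ivory: +90 → 90 ≥ 30
Round 2 — Ivory defaults.
  Jasper: +40 → 40 < 110
No further defaults.

2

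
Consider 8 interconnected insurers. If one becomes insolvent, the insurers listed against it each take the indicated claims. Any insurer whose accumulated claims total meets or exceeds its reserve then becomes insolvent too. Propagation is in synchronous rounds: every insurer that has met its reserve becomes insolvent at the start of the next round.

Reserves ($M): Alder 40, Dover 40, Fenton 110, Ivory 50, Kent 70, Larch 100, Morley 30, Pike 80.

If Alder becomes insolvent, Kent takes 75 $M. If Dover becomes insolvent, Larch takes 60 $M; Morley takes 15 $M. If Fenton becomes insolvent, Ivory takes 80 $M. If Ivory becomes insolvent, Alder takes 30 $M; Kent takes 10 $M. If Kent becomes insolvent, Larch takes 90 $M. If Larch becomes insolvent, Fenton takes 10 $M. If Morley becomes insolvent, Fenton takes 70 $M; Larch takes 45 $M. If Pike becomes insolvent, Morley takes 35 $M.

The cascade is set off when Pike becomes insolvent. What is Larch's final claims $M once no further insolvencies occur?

Round 1 — Pike becomes insolvent (initial).
  Morley: +35 → 35 ≥ 30
Round 2 — Morley becomes insolvent.
  Fenton: +70 → 70 < 110
  Larch: +45 → 45 < 100
No further insolvencies.

45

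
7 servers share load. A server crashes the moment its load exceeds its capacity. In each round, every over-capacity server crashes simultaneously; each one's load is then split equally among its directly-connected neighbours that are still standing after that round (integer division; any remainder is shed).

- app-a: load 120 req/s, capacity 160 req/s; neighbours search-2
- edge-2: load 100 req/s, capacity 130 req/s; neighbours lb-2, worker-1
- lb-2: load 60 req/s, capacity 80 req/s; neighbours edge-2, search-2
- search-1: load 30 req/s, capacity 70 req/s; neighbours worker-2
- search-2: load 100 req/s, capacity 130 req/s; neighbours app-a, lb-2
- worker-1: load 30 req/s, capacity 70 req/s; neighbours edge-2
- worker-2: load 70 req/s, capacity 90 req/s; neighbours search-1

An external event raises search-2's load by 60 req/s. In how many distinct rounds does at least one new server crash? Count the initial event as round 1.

Round 1 — search-2 at 160 > 130. search-2 crashes.
  search-2 sheds 160 req/s to app-a, lb-2: 80 each.
    app-a: 120+80 = 200 > 160
    lb-2: 60+80 = 140 > 80
Round 2 — app-a, lb-2 crash.
  app-a sheds 200 req/s: no online neighbours, lost.
  lb-2 sheds 140 req/s to edge-2: 140 each.
    edge-2: 100+140 = 240 > 130
Round 3 — edge-2 crashes.
  edge-2 sheds 240 req/s to worker-1: 240 each.
    worker-1: 30+240 = 270 > 70
Round 4 — worker-1 crashes.
  worker-1 sheds 270 req/s: no online neighbours, lost.
No further crashes.

4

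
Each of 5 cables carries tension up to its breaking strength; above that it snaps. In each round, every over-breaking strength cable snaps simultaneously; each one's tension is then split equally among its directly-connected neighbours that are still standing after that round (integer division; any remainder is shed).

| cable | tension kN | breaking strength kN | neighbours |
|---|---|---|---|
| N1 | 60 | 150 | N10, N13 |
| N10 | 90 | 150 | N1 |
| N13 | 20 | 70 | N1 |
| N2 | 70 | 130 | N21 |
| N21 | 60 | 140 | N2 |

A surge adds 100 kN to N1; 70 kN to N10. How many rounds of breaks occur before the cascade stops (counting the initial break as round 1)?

2

Round 1 — N1 at 160 > 150; N10 at 160 > 150. N1, N10 snap.
  N1 sheds 160 kN to N13: 160 each.
    N13: 20+160 = 180 > 70
  N10 sheds 160 kN: no online neighbours, lost.
Round 2 — N13 snaps.
  N13 sheds 180 kN: no online neighbours, lost.
No further breaks.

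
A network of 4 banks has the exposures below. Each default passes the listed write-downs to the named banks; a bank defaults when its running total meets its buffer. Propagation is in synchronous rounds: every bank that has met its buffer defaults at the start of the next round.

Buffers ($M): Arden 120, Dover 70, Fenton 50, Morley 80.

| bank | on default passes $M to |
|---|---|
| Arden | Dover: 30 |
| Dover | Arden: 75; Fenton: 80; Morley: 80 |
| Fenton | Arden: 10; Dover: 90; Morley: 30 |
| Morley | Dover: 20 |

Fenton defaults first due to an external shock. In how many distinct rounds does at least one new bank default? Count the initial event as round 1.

Round 1 — Fenton defaults (initial).
  Arden: +10 → 10 < 120
  Dover: +90 → 90 ≥ 70
  Morley: +30 → 30 < 80
Round 2 — Dover defaults.
  Arden: +75 → 85 < 120
  Morley: +80 → 110 ≥ 80
Round 3 — Morley defaults.
No further defaults.

3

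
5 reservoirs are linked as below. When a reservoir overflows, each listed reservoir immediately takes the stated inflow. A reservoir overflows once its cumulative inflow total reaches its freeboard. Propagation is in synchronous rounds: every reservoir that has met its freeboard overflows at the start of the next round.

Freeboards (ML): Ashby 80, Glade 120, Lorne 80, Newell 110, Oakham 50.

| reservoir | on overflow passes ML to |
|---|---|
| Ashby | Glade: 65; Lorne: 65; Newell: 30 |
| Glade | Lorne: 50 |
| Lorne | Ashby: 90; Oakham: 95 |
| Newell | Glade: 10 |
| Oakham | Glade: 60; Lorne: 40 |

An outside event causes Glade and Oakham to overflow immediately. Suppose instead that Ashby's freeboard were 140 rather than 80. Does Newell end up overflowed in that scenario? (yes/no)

With Ashby's freeboard at 140:
Round 1 — Glade, Oakham overflow (initial).
  Lorne: +50+40 → 90 ≥ 80
Round 2 — Lorne overflows.
  Ashby: +90 → 90 < 140
No further overflows.

no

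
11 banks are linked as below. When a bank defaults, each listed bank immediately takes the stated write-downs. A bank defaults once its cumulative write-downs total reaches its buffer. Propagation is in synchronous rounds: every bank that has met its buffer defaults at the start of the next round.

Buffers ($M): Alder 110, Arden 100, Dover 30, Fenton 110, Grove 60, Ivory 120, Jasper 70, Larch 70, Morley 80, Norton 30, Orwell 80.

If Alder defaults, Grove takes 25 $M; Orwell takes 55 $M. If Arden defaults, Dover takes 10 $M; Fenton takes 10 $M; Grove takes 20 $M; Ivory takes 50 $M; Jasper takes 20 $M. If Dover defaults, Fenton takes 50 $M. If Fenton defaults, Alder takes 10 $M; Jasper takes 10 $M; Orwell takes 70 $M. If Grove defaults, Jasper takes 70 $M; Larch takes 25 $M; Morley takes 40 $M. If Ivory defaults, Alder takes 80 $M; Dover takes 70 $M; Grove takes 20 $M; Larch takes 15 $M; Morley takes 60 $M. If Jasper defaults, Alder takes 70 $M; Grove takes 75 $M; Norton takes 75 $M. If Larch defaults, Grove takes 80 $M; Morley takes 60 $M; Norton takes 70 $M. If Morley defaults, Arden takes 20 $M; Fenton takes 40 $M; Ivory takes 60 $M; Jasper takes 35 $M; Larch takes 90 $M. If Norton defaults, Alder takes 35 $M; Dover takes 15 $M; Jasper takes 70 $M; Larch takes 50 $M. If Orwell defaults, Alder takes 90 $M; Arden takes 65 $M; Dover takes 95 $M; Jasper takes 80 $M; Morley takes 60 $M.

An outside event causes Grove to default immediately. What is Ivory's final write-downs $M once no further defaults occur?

Round 1 — Grove defaults (initial).
  Jasper: +70 → 70 ≥ 70
  Larch: +25 → 25 < 70
  Morley: +40 → 40 < 80
Round 2 — Jasper defaults.
  Alder: +70 → 70 < 110
  Norton: +75 → 75 ≥ 30
Round 3 — Norton defaults.
  Alder: +35 → 105 < 110
  Dover: +15 → 15 < 30
  Larch: +50 → 75 ≥ 70
Round 4 — Larch defaults.
  Morley: +60 → 100 ≥ 80
Round 5 — Morley defaults.
  Arden: +20 → 20 < 100
  Fenton: +40 → 40 < 110
  Ivory: +60 → 60 < 120
No further defaults.

60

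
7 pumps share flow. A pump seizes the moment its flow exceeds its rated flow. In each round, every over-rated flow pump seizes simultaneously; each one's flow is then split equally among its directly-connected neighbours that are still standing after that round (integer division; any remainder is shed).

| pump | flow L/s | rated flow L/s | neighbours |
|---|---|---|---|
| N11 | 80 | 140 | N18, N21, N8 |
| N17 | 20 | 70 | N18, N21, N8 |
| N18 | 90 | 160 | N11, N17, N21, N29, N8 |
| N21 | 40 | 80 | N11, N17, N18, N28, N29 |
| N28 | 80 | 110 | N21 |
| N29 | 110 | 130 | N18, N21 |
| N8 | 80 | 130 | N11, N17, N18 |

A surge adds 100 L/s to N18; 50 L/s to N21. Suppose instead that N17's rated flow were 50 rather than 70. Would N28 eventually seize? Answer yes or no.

no

With N17's rated flow at 50:
Round 1 — N18 at 190 > 160; N21 at 90 > 80. N18, N21 seize.
  N18 sheds 190 L/s to N11, N17, N29, N8: 47 each (2 lost).
    N11: 80+47 = 127 ≤ 140
    N17: 20+47 = 67 > 50
    N29: 110+47 = 157 > 130
    N8: 80+47 = 127 ≤ 130
  N21 sheds 90 L/s to N11, N17, N28, N29: 22 each (2 lost).
    N11: 127+22 = 149 > 140
    N17: 67+22 = 89 > 50
    N28: 80+22 = 102 ≤ 110
    N29: 157+22 = 179 > 130
Round 2 — N11, N17, N29 seize.
  N11 sheds 149 L/s to N8: 149 each.
    N8: 127+149 = 276 > 130
  N17 sheds 89 L/s to N8: 89 each.
    N8: 276+89 = 365 > 130
  N29 sheds 179 L/s: no online neighbours, lost.
Round 3 — N8 seizes.
  N8 sheds 365 L/s: no online neighbours, lost.
No further seizures.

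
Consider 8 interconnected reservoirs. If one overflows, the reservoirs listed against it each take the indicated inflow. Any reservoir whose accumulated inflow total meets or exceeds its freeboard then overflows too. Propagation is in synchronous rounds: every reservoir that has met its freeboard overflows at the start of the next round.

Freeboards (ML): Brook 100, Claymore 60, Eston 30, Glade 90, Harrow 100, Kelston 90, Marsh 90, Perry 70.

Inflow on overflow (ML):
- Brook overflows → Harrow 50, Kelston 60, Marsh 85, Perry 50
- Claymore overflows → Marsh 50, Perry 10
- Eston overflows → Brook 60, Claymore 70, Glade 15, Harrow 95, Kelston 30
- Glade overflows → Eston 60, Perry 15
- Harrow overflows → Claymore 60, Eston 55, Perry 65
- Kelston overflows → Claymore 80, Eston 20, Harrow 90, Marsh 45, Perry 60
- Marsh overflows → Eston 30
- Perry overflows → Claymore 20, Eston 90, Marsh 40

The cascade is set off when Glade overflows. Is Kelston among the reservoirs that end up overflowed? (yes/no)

no

Round 1 — Glade overflows (initial).
  Eston: +60 → 60 ≥ 30
  Perry: +15 → 15 < 70
Round 2 — Eston overflows.
  Brook: +60 → 60 < 100
  Claymore: +70 → 70 ≥ 60
  Harrow: +95 → 95 < 100
  Kelston: +30 → 30 < 90
Round 3 — Claymore overflows.
  Marsh: +50 → 50 < 90
  Perry: +10 → 25 < 70
No further overflows.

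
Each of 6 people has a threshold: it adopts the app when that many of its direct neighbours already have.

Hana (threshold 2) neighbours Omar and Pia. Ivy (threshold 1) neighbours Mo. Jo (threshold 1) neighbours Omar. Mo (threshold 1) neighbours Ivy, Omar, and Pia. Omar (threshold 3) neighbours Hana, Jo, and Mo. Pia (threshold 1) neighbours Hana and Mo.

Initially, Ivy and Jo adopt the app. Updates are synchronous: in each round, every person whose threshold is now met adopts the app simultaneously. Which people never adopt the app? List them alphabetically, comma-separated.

Hana, Omar

Round 1 — Ivy, Jo adopt the app (initial).
Round 2 — checking thresholds:
  Mo: 1 of 3 neighbours ≥ 1, adopts the app.
  Omar: 1 of 3 neighbours < 3, holds.
Round 3 — checking thresholds:
  Omar: 2 of 3 neighbours < 3, holds.
  Pia: 1 of 2 neighbours ≥ 1, adopts the app.
Round 4 — no new adoptions; cascade stops.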